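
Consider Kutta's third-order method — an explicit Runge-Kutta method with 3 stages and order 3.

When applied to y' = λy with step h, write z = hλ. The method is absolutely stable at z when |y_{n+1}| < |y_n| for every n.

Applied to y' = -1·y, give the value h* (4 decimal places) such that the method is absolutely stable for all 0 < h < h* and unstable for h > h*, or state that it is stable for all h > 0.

(-2.5127,0); λ=-1 ⇒ h* = 2.5127.

Set f=λy, z=hλ:
  order 3, 3-stage ⇒ R(z)=1+z+z^2/2+z^3/6
  (e.g. R(-0.51)=0.59794, |R|=0.59794)

Solve |R(x)|<1 on ℝ⁻.
x=-0.51: |R|=0.5979
|R(-2.32)|=0.7100 |R(-1.53)|=0.0435 |R(-1.15)|=0.2578
Bisect:
  x_lo=-3.3073 |R|=2.8674  x_hi=-0.3665 |R|=0.6924
  mid=-1.83689 |R|=0.18280 →hi
  mid=-2.57207 |R|=1.10024 →lo
  mid=-2.20448 |R|=0.56015 →hi
  mid=-2.38828 |R|=0.80675 →hi
  mid=-2.48017 |R|=0.94724 →hi
  mid=-2.52612 |R|=1.02213 →lo
  mid=-2.50315 |R|=0.98429 →hi
  mid=-2.51464 |R|=1.00311 →lo
  mid=-2.50889 |R|=0.99368 →hi
  ...
  [-2.51284,-2.51266] ⇒ x*=-2.5127
Stable set (-2.5127, 0).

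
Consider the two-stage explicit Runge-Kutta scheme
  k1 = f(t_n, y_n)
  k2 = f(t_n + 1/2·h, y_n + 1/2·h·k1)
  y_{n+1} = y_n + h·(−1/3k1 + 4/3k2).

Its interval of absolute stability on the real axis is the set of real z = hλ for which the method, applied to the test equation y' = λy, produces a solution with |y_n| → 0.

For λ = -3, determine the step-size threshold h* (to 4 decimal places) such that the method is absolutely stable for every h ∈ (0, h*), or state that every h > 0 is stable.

With y'=λy (z=hλ):
  k1=λy_n ⇒ h·k1=z·y_n;  k2=λ(1+1/2z)y_n ⇒ h·k2=z(1+1/2z)y_n
  y_{n+1}/y_n = 1 − 1/3z + 4/3z(1+1/2z) = 1 + z + 2/3z²
  so R(z) = 1 + z + 2/3z².

Boundary: |R(x)|=1, x<0.
x=-1.72: |R|=1.2523
R=1: x+2/3x²=0 ⇒ x=−3/2=-1.5000; min R=1−1/(4·2/3)=0.6250>−1
Confirm numerically:
  x=-1.383: |R|=0.89213 <1
  x=-1.349: |R|=0.86420 <1
  x=-1.348: |R|=0.86340 <1
  x=-2.042: |R|=1.73784 >1
  x=-1.932: |R|=1.55642 >1
So |R|<1 on (-1.5000, 0).

(-1.5000,0); λ=-3 ⇒ h* = (3/2)/3 = 0.5000.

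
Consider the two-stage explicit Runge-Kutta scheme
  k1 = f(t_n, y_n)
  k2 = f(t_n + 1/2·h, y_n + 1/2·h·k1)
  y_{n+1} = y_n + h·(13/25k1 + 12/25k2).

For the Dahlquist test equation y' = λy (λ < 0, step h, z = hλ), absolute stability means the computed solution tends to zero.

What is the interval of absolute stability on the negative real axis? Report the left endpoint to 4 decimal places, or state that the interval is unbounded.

z∈(-4.1667,0).

With y'=λy (z=hλ):
  k1=λy_n ⇒ h·k1=z·y_n;  k2=λ(1+1/2z)y_n ⇒ h·k2=z(1+1/2z)y_n
  y_{n+1}/y_n = 1 + 13/25z + 12/25z(1+1/2z) = 1 + z + 6/25z²
  so R(z) = 1 + z + 6/25z².

Solve |R(x)|<1 on ℝ⁻.
x=-1.08: |R|=0.1999
R=1: x+6/25x²=0 ⇒ x=−25/6=-4.1667; min R=1−1/(4·6/25)=-0.0417>−1
Confirm numerically:
  x=-3.393: |R|=0.36999 <1
  x=-3.027: |R|=0.17205 <1
  x=-2.027: |R|=0.04091 <1
  x=-1.785: |R|=0.02031 <1
  x=-4.721: |R|=1.62808 >1
  x=-4.582: |R|=1.45673 >1
Stable set (-4.1667, 0).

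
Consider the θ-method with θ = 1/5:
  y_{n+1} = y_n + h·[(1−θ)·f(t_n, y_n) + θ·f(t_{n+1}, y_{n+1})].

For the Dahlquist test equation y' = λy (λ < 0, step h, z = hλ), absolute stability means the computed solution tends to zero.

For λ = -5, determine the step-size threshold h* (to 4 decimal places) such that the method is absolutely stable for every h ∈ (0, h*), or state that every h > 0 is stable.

(-3.3333,0); λ=-5 ⇒ h* = (10/3)/5 = 0.6667.

Test eqn y'=λy, z=hλ:
  y_{n+1} = y_n + z·[4/5·y_n + 1/5·y_{n+1}] ⇒ (1 − 1/5z)y_{n+1} = (1 + 4/5z)y_n
  ⇒ R(z) = (1 + 4/5z)/(1 − 1/5z).

Need |R(x)|<1, x<0.
x=-1.73: |R|=0.2853
R=−1: 1+4/5x = −1+1/5x ⇒ -3/5x=2 ⇒ x=2/(-3/5)=-3.3333
Confirm numerically:
  x=-2.732: |R|=0.76668 <1
  x=-2.587: |R|=0.70489 <1
  x=-2.362: |R|=0.60418 <1
  x=-3.791: |R|=1.15618 >1
  x=-3.698: |R|=1.12578 >1
  x=-3.666: |R|=1.11516 >1
Stable set (-3.3333, 0).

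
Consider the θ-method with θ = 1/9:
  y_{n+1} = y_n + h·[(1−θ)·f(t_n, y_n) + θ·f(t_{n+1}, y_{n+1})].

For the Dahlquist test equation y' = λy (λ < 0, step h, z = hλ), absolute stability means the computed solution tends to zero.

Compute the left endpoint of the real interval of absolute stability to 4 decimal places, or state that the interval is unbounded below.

left endpoint -2.5714.

On y'=λy, z=hλ:
  y_{n+1} = y_n + z·[8/9·y_n + 1/9·y_{n+1}] ⇒ (1 − 1/9z)y_{n+1} = (1 + 8/9z)y_n
  Hence R(z) = (1 + 8/9z)/(1 − 1/9z).

Solve |R(x)|<1 on ℝ⁻.
x=-0.92: |R|=0.1653
R=−1: 1+8/9x = −1+1/9x ⇒ -7/9x=2 ⇒ x=2/(-7/9)=-2.5714
Confirm numerically:
  x=-2.547: |R|=0.98519 <1
  x=-1.948: |R|=0.60139 <1
  x=-1.777: |R|=0.48399 <1
  x=-1.530: |R|=0.30769 <1
  x=-3.131: |R|=1.32289 >1
  x=-3.011: |R|=1.25618 >1
So |R|<1 on (-2.5714, 0).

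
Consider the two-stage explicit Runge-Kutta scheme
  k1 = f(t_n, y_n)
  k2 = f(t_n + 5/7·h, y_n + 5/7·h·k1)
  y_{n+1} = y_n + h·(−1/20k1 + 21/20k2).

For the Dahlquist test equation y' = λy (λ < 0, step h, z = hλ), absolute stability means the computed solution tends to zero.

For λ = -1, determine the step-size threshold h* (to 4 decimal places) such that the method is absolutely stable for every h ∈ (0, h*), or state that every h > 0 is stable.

With y'=λy (z=hλ):
  k1=λy_n ⇒ h·k1=z·y_n;  k2=λ(1+5/7z)y_n ⇒ h·k2=z(1+5/7z)y_n
  y_{n+1}/y_n = 1 − 1/20z + 21/20z(1+5/7z) = 1 + z + 3/4z²
  R(z) = 1 + z + 3/4z².

Need |R(x)|<1, x<0.
x=-0.43: |R|=0.7087
R=1: x+3/4x²=0 ⇒ x=−4/3=-1.3333; min R=1−1/(4·3/4)=0.6667>−1
Confirm numerically:
  x=-1.280: |R|=0.94880 <1
  x=-1.211: |R|=0.88889 <1
  x=-1.042: |R|=0.77232 <1
  x=-1.847: |R|=1.71156 >1
  x=-1.725: |R|=1.50672 >1
  x=-1.720: |R|=1.49880 >1
Interval (-1.3333, 0).

(-1.3333,0); λ=-1 ⇒ h* = (4/3)/1 = 1.3333.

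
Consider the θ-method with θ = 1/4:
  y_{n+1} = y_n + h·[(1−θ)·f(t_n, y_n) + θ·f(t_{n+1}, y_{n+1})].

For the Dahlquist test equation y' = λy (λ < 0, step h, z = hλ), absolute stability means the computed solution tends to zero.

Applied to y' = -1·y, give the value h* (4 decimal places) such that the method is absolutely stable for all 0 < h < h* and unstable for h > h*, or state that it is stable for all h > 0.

On y'=λy, z=hλ:
  y_{n+1} = y_n + z·[3/4·y_n + 1/4·y_{n+1}] ⇒ (1 − 1/4z)y_{n+1} = (1 + 3/4z)y_n
  R(z) = (1 + 3/4z)/(1 − 1/4z).

Solve |R(x)|<1 on ℝ⁻.
x=-0.88: |R|=0.2787
R=−1: 1+3/4x = −1+1/4x ⇒ -1/2x=2 ⇒ x=2/(-1/2)=-4.0000
Confirm numerically:
  x=-3.834: |R|=0.95762 <1
  x=-3.388: |R|=0.83433 <1
  x=-2.431: |R|=0.51205 <1
  x=-1.785: |R|=0.23423 <1
  x=-4.167: |R|=1.04090 >1
  x=-4.147: |R|=1.03609 >1
  x=-4.062: |R|=1.01538 >1
Interval (-4.0000, 0).

(-4.0000,0); λ=-1 ⇒ h* = (4)/1 = 4.0000.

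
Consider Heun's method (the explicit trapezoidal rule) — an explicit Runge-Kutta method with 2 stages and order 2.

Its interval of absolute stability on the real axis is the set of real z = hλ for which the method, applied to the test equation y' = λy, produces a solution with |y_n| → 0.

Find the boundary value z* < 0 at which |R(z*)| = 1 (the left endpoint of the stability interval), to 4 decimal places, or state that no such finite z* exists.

Test eqn y'=λy, z=hλ:
  order 2, 2-stage ⇒ R(z)=1+z+z^2/2
  (e.g. R(-1.36)=0.56480, |R|=0.56480)

Boundary: |R(x)|=1, x<0.
x=-1.36: |R|=0.5648
|R(-1.66)|=0.7178 |R(-1.53)|=0.6404 |R(-1.06)|=0.5018
Bisect:
  x_lo=-2.3970 |R|=1.4758  x_hi=-0.2088 |R|=0.8130
  mid=-1.30287 |R|=0.54586 →hi
  mid=-1.84992 |R|=0.86118 →hi
  mid=-2.12344 |R|=1.13106 →lo
  mid=-1.98668 |R|=0.98677 →hi
  mid=-2.05506 |R|=1.05658 →lo
  mid=-2.02087 |R|=1.02109 →lo
  mid=-2.00378 |R|=1.00378 →lo
  mid=-1.99523 |R|=0.99524 →hi
  mid=-1.99950 |R|=0.99950 →hi
  ...
  [-2.00004,-1.99990] ⇒ x*=-2.0000
Interval (-2.0000, 0).

z* = -2.0000.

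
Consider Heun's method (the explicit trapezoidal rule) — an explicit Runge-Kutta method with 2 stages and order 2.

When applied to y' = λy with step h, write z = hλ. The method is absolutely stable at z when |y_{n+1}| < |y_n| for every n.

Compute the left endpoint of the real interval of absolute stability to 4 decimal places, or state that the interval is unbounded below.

Set f=λy, z=hλ:
  order 2, 2-stage ⇒ R(z)=1+z+z^2/2
  (e.g. R(-1.56)=0.65680, |R|=0.65680)

Need |R(x)|<1, x<0.
x=-1.56: |R|=0.6568
|R(-1.94)|=0.9418 |R(-0.93)|=0.5025 |R(-0.91)|=0.5041
Bisect:
  x_lo=-2.8794 |R|=2.2660  x_hi=-0.0869 |R|=0.9168
  mid=-1.48315 |R|=0.61672 →hi
  mid=-2.18126 |R|=1.19768 →lo
  mid=-1.83220 |R|=0.84628 →hi
  mid=-2.00673 |R|=1.00675 →lo
  mid=-1.91947 |R|=0.92271 →hi
  mid=-1.96310 |R|=0.96378 →hi
  mid=-1.98491 |R|=0.98503 →hi
  mid=-1.99582 |R|=0.99583 →hi
  mid=-2.00128 |R|=1.00128 →lo
  mid=-1.99855 |R|=0.99855 →hi
  ...
  [-2.00008,-1.99991] ⇒ x*=-2.0000
So |R|<1 on (-2.0000, 0).

left endpoint -2.0000.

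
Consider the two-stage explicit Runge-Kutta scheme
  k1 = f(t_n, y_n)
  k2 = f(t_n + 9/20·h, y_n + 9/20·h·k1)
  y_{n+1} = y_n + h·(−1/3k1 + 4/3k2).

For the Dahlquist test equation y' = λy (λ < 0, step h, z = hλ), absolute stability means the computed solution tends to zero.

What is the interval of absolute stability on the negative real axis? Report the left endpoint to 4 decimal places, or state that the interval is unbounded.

(-1.6667, 0).

Test eqn y'=λy, z=hλ:
  k1=λy_n ⇒ h·k1=z·y_n;  k2=λ(1+9/20z)y_n ⇒ h·k2=z(1+9/20z)y_n
  y_{n+1}/y_n = 1 − 1/3z + 4/3z(1+9/20z) = 1 + z + 3/5z²
  ⇒ R(z) = 1 + z + 3/5z².

Solve |R(x)|<1 on ℝ⁻.
x=-0.74: |R|=0.5886
R=1: x+3/5x²=0 ⇒ x=−5/3=-1.6667; min R=1−1/(4·3/5)=0.5833>−1
Confirm numerically:
  x=-1.549: |R|=0.89064 <1
  x=-1.439: |R|=0.80343 <1
  x=-0.957: |R|=0.59251 <1
  x=-0.795: |R|=0.58421 <1
  x=-2.194: |R|=1.69418 >1
  x=-1.836: |R|=1.18654 >1
  x=-1.795: |R|=1.13821 >1
Interval (-1.6667, 0).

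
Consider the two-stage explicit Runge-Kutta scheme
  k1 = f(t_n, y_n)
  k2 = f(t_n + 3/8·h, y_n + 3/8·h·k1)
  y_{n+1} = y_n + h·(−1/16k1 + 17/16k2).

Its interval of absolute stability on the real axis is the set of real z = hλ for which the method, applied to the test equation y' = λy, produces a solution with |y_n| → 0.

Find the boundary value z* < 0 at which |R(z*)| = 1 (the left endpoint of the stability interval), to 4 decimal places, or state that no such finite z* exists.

On y'=λy, z=hλ:
  k1=λy_n ⇒ h·k1=z·y_n;  k2=λ(1+3/8z)y_n ⇒ h·k2=z(1+3/8z)y_n
  y_{n+1}/y_n = 1 − 1/16z + 17/16z(1+3/8z) = 1 + z + 51/128z²
  so R(z) = 1 + z + 51/128z².

Solve |R(x)|<1 on ℝ⁻.
x=-1.25: |R|=0.3726
R=1: x+51/128x²=0 ⇒ x=−128/51=-2.5098; min R=1−1/(4·51/128)=0.3725>−1
Confirm numerically:
  x=-1.843: |R|=0.51035 <1
  x=-1.552: |R|=0.40772 <1
  x=-1.343: |R|=0.37564 <1
  x=-2.755: |R|=1.26915 >1
  x=-2.571: |R|=1.06269 >1
So |R|<1 on (-2.5098, 0).

left endpoint -2.5098.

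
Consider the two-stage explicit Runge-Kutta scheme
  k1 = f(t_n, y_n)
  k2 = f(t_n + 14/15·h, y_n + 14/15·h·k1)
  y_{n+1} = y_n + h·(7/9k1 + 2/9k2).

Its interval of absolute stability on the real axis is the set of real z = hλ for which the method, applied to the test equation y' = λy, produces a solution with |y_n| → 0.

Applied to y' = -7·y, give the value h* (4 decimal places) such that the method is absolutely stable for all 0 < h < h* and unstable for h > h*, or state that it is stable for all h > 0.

On y'=λy, z=hλ:
  k1=λy_n ⇒ h·k1=z·y_n;  k2=λ(1+14/15z)y_n ⇒ h·k2=z(1+14/15z)y_n
  y_{n+1}/y_n = 1 + 7/9z + 2/9z(1+14/15z) = 1 + z + 28/135z²
  Hence R(z) = 1 + z + 28/135z².

Need |R(x)|<1, x<0.
x=-1.11: |R|=0.1455
R=1: x+28/135x²=0 ⇒ x=−135/28=-4.8214; min R=1−1/(4·28/135)=-0.2054>−1
Confirm numerically:
  x=-4.696: |R|=0.87783 <1
  x=-4.674: |R|=0.85708 <1
  x=-3.948: |R|=0.28480 <1
  x=-5.263: |R|=1.48201 >1
  x=-4.948: |R|=1.12989 >1
So |R|<1 on (-4.8214, 0).

(-4.8214,0); λ=-7 ⇒ h* = (135/28)/7 = 0.6888.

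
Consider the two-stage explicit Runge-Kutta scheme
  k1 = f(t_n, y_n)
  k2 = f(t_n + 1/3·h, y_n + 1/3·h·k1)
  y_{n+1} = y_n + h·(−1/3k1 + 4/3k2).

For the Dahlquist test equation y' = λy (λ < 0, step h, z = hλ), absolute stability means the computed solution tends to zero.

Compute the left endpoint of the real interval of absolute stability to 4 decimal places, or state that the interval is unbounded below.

On y'=λy, z=hλ:
  k1=λy_n ⇒ h·k1=z·y_n;  k2=λ(1+1/3z)y_n ⇒ h·k2=z(1+1/3z)y_n
  y_{n+1}/y_n = 1 − 1/3z + 4/3z(1+1/3z) = 1 + z + 4/9z²
  Hence R(z) = 1 + z + 4/9z².

Find x<0 with |R(x)|<1.
x=-0.37: |R|=0.6908
R=1: x+4/9x²=0 ⇒ x=−9/4=-2.2500; min R=1−1/(4·4/9)=0.4375>−1
Confirm numerically:
  x=-1.889: |R|=0.69692 <1
  x=-1.759: |R|=0.61615 <1
  x=-1.545: |R|=0.51590 <1
  x=-1.280: |R|=0.44818 <1
  x=-2.606: |R|=1.41233 >1
  x=-2.446: |R|=1.21307 >1
  x=-2.359: |R|=1.11428 >1
Interval (-2.2500, 0).

z* = -2.2500.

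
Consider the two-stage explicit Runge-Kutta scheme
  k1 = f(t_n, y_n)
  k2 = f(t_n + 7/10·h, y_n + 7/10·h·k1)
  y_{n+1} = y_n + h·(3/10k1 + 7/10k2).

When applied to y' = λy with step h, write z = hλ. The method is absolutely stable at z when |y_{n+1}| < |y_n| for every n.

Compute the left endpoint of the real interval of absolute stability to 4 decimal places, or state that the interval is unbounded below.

On y'=λy, z=hλ:
  k1=λy_n ⇒ h·k1=z·y_n;  k2=λ(1+7/10z)y_n ⇒ h·k2=z(1+7/10z)y_n
  y_{n+1}/y_n = 1 + 3/10z + 7/10z(1+7/10z) = 1 + z + 49/100z²
  R(z) = 1 + z + 49/100z².

Solve |R(x)|<1 on ℝ⁻.
x=-0.61: |R|=0.5723
R=1: x+49/100x²=0 ⇒ x=−100/49=-2.0408; min R=1−1/(4·49/100)=0.4898>−1
Confirm numerically:
  x=-1.837: |R|=0.81654 <1
  x=-1.524: |R|=0.61406 <1
  x=-1.255: |R|=0.51676 <1
  x=-0.952: |R|=0.49209 <1
  x=-2.611: |R|=1.72949 >1
  x=-2.555: |R|=1.64373 >1
  x=-2.179: |R|=1.14754 >1
Stable set (-2.0408, 0).

left endpoint -2.0408.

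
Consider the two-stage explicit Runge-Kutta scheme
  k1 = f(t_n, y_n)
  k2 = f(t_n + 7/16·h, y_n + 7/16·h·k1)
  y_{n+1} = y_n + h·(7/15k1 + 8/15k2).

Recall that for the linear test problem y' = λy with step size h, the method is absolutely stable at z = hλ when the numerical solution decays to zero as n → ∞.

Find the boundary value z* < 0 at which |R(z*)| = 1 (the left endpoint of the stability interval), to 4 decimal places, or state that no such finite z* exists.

left endpoint -4.2857.

Set f=λy, z=hλ:
  k1=λy_n ⇒ h·k1=z·y_n;  k2=λ(1+7/16z)y_n ⇒ h·k2=z(1+7/16z)y_n
  y_{n+1}/y_n = 1 + 7/15z + 8/15z(1+7/16z) = 1 + z + 7/30z²
  Hence R(z) = 1 + z + 7/30z².

Find x<0 with |R(x)|<1.
x=-0.68: |R|=0.4279
R=1: x+7/30x²=0 ⇒ x=−30/7=-4.2857; min R=1−1/(4·7/30)=-0.0714>−1
Confirm numerically:
  x=-4.112: |R|=0.83333 <1
  x=-4.063: |R|=0.78886 <1
  x=-3.778: |R|=0.55243 <1
  x=-1.833: |R|=0.04903 <1
  x=-4.665: |R|=1.41285 >1
  x=-4.542: |R|=1.27161 >1
So |R|<1 on (-4.2857, 0).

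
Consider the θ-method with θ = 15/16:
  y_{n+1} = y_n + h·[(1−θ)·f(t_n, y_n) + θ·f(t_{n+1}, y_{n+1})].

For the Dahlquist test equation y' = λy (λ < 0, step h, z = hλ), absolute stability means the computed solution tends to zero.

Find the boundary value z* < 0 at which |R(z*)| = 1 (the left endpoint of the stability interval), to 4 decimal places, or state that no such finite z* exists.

Test eqn y'=λy, z=hλ:
  y_{n+1} = y_n + z·[1/16·y_n + 15/16·y_{n+1}] ⇒ (1 − 15/16z)y_{n+1} = (1 + 1/16z)y_n
  so R(z) = (1 + 1/16z)/(1 − 15/16z).

Need |R(x)|<1, x<0.
x=-1.03: |R|=0.4760
x=-2: |R|=0.3043
x=-10: |R|=0.0361
x=-100: |R|=0.0554
θ=15/16≥1/2 ⇒ |1+1/16x|<|1−15/16x| ∀x<0 ⇒ unbounded interval.

(−∞, 0) — no finite endpoint.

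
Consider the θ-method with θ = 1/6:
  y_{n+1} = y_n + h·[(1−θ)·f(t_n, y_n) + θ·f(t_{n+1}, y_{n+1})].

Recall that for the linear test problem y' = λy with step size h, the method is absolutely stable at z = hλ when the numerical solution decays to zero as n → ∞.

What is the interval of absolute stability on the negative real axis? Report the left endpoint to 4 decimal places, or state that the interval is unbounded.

Test eqn y'=λy, z=hλ:
  y_{n+1} = y_n + z·[5/6·y_n + 1/6·y_{n+1}] ⇒ (1 − 1/6z)y_{n+1} = (1 + 5/6z)y_n
  so R(z) = (1 + 5/6z)/(1 − 1/6z).

Boundary: |R(x)|=1, x<0.
x=-1.57: |R|=0.2444
R=−1: 1+5/6x = −1+1/6x ⇒ -2/3x=2 ⇒ x=2/(-2/3)=-3.0000
Confirm numerically:
  x=-2.687: |R|=0.85588 <1
  x=-2.385: |R|=0.70662 <1
  x=-2.324: |R|=0.67516 <1
  x=-1.916: |R|=0.45225 <1
  x=-3.594: |R|=1.24765 >1
  x=-3.201: |R|=1.08738 >1
  x=-3.049: |R|=1.02166 >1
So |R|<1 on (-3.0000, 0).

(-3.0000, 0).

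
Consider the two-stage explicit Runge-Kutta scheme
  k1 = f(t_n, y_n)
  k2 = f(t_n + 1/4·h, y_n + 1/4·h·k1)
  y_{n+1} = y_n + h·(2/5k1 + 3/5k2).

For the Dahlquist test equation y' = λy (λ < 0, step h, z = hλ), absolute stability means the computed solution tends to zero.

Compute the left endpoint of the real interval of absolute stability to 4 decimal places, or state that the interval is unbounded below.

On y'=λy, z=hλ:
  k1=λy_n ⇒ h·k1=z·y_n;  k2=λ(1+1/4z)y_n ⇒ h·k2=z(1+1/4z)y_n
  y_{n+1}/y_n = 1 + 2/5z + 3/5z(1+1/4z) = 1 + z + 3/20z²
  so R(z) = 1 + z + 3/20z².

Solve |R(x)|<1 on ℝ⁻.
x=-0.36: |R|=0.6594
R=1: x+3/20x²=0 ⇒ x=−20/3=-6.6667; min R=1−1/(4·3/20)=-0.6667>−1
Confirm numerically:
  x=-4.063: |R|=0.58680 <1
  x=-3.982: |R|=0.60355 <1
  x=-2.780: |R|=0.62074 <1
  x=-7.144: |R|=1.51151 >1
  x=-7.128: |R|=1.49326 >1
  x=-6.835: |R|=1.17258 >1
Stable set (-6.6667, 0).

z* = -6.6667.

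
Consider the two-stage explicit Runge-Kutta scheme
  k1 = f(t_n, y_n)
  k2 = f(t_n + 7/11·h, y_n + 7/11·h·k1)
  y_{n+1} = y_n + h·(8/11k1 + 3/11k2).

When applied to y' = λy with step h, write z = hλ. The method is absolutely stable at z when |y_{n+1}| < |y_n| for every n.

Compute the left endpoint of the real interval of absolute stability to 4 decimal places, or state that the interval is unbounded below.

Test eqn y'=λy, z=hλ:
  k1=λy_n ⇒ h·k1=z·y_n;  k2=λ(1+7/11z)y_n ⇒ h·k2=z(1+7/11z)y_n
  y_{n+1}/y_n = 1 + 8/11z + 3/11z(1+7/11z) = 1 + z + 21/121z²
  so R(z) = 1 + z + 21/121z².

Boundary: |R(x)|=1, x<0.
x=-1.56: |R|=0.1376
R=1: x+21/121x²=0 ⇒ x=−121/21=-5.7619; min R=1−1/(4·21/121)=-0.4405>−1
Confirm numerically:
  x=-4.932: |R|=0.28963 <1
  x=-4.709: |R|=0.13950 <1
  x=-3.167: |R|=0.42628 <1
  x=-6.330: |R|=1.62411 >1
  x=-5.992: |R|=1.23928 >1
Stable set (-5.7619, 0).

left endpoint -5.7619.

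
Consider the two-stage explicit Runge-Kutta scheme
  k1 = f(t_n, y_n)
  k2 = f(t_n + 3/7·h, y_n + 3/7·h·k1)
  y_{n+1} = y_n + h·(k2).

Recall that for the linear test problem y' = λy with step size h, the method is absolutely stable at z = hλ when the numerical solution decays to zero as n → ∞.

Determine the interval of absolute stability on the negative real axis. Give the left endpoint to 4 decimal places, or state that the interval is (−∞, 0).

z∈(-2.3333,0).

Set f=λy, z=hλ:
  k1=λy_n ⇒ h·k1=z·y_n;  k2=λ(1+3/7z)y_n ⇒ h·k2=z(1+3/7z)y_n
  y_{n+1}/y_n = 1 + z(1+3/7z) = 1 + z + 3/7z²
  so R(z) = 1 + z + 3/7z².

Need |R(x)|<1, x<0.
x=-0.3: |R|=0.7386
R=1: x+3/7x²=0 ⇒ x=−7/3=-2.3333; min R=1−1/(4·3/7)=0.4167>−1
Confirm numerically:
  x=-2.081: |R|=0.77495 <1
  x=-1.532: |R|=0.47387 <1
  x=-1.447: |R|=0.45035 <1
  x=-0.968: |R|=0.43358 <1
  x=-2.787: |R|=1.54187 >1
  x=-2.730: |R|=1.46410 >1
  x=-2.712: |R|=1.44012 >1
Interval (-2.3333, 0).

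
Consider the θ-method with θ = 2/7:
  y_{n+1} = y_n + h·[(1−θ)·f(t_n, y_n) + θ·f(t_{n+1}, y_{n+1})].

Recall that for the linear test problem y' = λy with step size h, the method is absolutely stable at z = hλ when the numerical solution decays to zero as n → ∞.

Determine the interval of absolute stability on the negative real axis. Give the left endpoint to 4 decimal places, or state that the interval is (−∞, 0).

Set f=λy, z=hλ:
  y_{n+1} = y_n + z·[5/7·y_n + 2/7·y_{n+1}] ⇒ (1 − 2/7z)y_{n+1} = (1 + 5/7z)y_n
  R(z) = (1 + 5/7z)/(1 − 2/7z).

Need |R(x)|<1, x<0.
x=-1.41: |R|=0.0051
R=−1: 1+5/7x = −1+2/7x ⇒ -3/7x=2 ⇒ x=2/(-3/7)=-4.6667
Confirm numerically:
  x=-4.522: |R|=0.97295 <1
  x=-2.604: |R|=0.49312 <1
  x=-2.548: |R|=0.47454 <1
  x=-5.154: |R|=1.08447 >1
  x=-4.973: |R|=1.05423 >1
Stable set (-4.6667, 0).

z∈(-4.6667,0).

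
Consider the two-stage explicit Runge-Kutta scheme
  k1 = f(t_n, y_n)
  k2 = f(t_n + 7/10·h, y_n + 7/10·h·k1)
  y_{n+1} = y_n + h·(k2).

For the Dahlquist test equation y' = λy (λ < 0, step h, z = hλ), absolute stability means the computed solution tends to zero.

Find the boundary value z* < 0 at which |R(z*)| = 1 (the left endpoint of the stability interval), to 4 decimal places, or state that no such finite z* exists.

Set f=λy, z=hλ:
  k1=λy_n ⇒ h·k1=z·y_n;  k2=λ(1+7/10z)y_n ⇒ h·k2=z(1+7/10z)y_n
  y_{n+1}/y_n = 1 + z(1+7/10z) = 1 + z + 7/10z²
  so R(z) = 1 + z + 7/10z².

Find x<0 with |R(x)|<1.
x=-1.76: |R|=1.4083
R=1: x+7/10x²=0 ⇒ x=−10/7=-1.4286; min R=1−1/(4·7/10)=0.6429>−1
Confirm numerically:
  x=-1.258: |R|=0.84979 <1
  x=-0.897: |R|=0.66623 <1
  x=-0.777: |R|=0.64561 <1
  x=-1.898: |R|=1.62368 >1
  x=-1.645: |R|=1.24922 >1
So |R|<1 on (-1.4286, 0).

z* = -1.4286.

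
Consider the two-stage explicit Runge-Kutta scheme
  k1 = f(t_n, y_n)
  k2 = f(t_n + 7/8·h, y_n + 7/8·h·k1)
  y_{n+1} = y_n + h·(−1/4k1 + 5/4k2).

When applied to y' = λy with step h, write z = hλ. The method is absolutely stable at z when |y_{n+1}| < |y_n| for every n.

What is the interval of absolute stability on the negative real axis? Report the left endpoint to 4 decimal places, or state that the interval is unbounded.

(-0.9143, 0).

Test eqn y'=λy, z=hλ:
  k1=λy_n ⇒ h·k1=z·y_n;  k2=λ(1+7/8z)y_n ⇒ h·k2=z(1+7/8z)y_n
  y_{n+1}/y_n = 1 − 1/4z + 5/4z(1+7/8z) = 1 + z + 35/32z²
  ⇒ R(z) = 1 + z + 35/32z².

Solve |R(x)|<1 on ℝ⁻.
x=-1.42: |R|=1.7854
R=1: x+35/32x²=0 ⇒ x=−32/35=-0.9143; min R=1−1/(4·35/32)=0.7714>−1
Confirm numerically:
  x=-0.752: |R|=0.86652 <1
  x=-0.442: |R|=0.77168 <1
  x=-0.428: |R|=0.77236 <1
  x=-0.385: |R|=0.77712 <1
  x=-1.311: |R|=1.56885 >1
  x=-1.021: |R|=1.11917 >1
  x=-0.951: |R|=1.03819 >1
So |R|<1 on (-0.9143, 0).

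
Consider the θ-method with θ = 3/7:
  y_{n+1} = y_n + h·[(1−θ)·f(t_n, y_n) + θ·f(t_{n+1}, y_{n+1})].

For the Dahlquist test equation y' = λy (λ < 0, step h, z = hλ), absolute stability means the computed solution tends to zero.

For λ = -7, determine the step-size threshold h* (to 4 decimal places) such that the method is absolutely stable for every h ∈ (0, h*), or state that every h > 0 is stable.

(-14.0000,0); λ=-7 ⇒ h* = (14)/7 = 2.0000.

Set f=λy, z=hλ:
  y_{n+1} = y_n + z·[4/7·y_n + 3/7·y_{n+1}] ⇒ (1 − 3/7z)y_{n+1} = (1 + 4/7z)y_n
  R(z) = (1 + 4/7z)/(1 − 3/7z).

Boundary: |R(x)|=1, x<0.
x=-1.39: |R|=0.1289
R=−1: 1+4/7x = −1+3/7x ⇒ -1/7x=2 ⇒ x=2/(-1/7)=-14.0000
Confirm numerically:
  x=-12.458: |R|=0.96525 <1
  x=-11.611: |R|=0.94289 <1
  x=-5.732: |R|=0.65829 <1
  x=-14.536: |R|=1.01059 >1
  x=-14.376: |R|=1.00750 >1
  x=-14.326: |R|=1.00652 >1
Interval (-14.0000, 0).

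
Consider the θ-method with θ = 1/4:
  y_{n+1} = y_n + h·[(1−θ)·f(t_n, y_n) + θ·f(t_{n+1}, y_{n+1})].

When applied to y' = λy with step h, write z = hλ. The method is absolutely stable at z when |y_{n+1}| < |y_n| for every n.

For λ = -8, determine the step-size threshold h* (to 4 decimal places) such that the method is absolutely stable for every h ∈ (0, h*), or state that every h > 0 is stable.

(-4.0000,0); λ=-8 ⇒ h* = (4)/8 = 0.5000.

On y'=λy, z=hλ:
  y_{n+1} = y_n + z·[3/4·y_n + 1/4·y_{n+1}] ⇒ (1 − 1/4z)y_{n+1} = (1 + 3/4z)y_n
  Hence R(z) = (1 + 3/4z)/(1 − 1/4z).

Need |R(x)|<1, x<0.
x=-1.41: |R|=0.0425
R=−1: 1+3/4x = −1+1/4x ⇒ -1/2x=2 ⇒ x=2/(-1/2)=-4.0000
Confirm numerically:
  x=-2.034: |R|=0.34836 <1
  x=-1.962: |R|=0.31634 <1
  x=-1.752: |R|=0.21836 <1
  x=-4.425: |R|=1.10089 >1
  x=-4.350: |R|=1.08383 >1
  x=-4.113: |R|=1.02786 >1
Stable set (-4.0000, 0).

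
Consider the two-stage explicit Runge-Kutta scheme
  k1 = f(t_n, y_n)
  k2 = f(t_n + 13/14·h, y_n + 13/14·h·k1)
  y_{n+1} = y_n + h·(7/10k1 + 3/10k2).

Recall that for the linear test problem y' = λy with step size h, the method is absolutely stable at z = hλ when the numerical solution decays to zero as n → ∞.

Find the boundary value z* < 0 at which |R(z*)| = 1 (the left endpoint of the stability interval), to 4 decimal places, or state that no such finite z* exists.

Test eqn y'=λy, z=hλ:
  k1=λy_n ⇒ h·k1=z·y_n;  k2=λ(1+13/14z)y_n ⇒ h·k2=z(1+13/14z)y_n
  y_{n+1}/y_n = 1 + 7/10z + 3/10z(1+13/14z) = 1 + z + 39/140z²
  ⇒ R(z) = 1 + z + 39/140z².

Boundary: |R(x)|=1, x<0.
x=-1.63: |R|=0.1101
R=1: x+39/140x²=0 ⇒ x=−140/39=-3.5897; min R=1−1/(4·39/140)=0.1026>−1
Confirm numerically:
  x=-3.023: |R|=0.52273 <1
  x=-1.968: |R|=0.11091 <1
  x=-1.675: |R|=0.10657 <1
  x=-4.155: |R|=1.65426 >1
  x=-4.054: |R|=1.52430 >1
  x=-3.941: |R|=1.38563 >1
Stable set (-3.5897, 0).

left endpoint -3.5897.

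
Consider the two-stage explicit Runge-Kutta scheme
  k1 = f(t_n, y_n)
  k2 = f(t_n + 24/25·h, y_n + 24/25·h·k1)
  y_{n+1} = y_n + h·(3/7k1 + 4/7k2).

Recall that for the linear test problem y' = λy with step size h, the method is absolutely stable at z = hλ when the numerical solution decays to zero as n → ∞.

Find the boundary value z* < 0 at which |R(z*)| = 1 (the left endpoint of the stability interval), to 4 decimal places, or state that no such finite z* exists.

On y'=λy, z=hλ:
  k1=λy_n ⇒ h·k1=z·y_n;  k2=λ(1+24/25z)y_n ⇒ h·k2=z(1+24/25z)y_n
  y_{n+1}/y_n = 1 + 3/7z + 4/7z(1+24/25z) = 1 + z + 96/175z²
  so R(z) = 1 + z + 96/175z².

Solve |R(x)|<1 on ℝ⁻.
x=-0.56: |R|=0.6120
R=1: x+96/175x²=0 ⇒ x=−175/96=-1.8229; min R=1−1/(4·96/175)=0.5443>−1
Confirm numerically:
  x=-1.753: |R|=0.93276 <1
  x=-1.341: |R|=0.64549 <1
  x=-1.107: |R|=0.56525 <1
  x=-0.965: |R|=0.54584 <1
  x=-2.303: |R|=1.60652 >1
  x=-1.902: |R|=1.08251 >1
So |R|<1 on (-1.8229, 0).

left endpoint -1.8229.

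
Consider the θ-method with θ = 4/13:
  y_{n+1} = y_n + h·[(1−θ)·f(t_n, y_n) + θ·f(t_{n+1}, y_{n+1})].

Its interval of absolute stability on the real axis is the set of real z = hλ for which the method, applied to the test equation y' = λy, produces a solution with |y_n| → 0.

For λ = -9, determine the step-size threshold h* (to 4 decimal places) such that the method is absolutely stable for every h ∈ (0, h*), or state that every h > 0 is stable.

With y'=λy (z=hλ):
  y_{n+1} = y_n + z·[9/13·y_n + 4/13·y_{n+1}] ⇒ (1 − 4/13z)y_{n+1} = (1 + 9/13z)y_n
  R(z) = (1 + 9/13z)/(1 − 4/13z).

Solve |R(x)|<1 on ℝ⁻.
x=-1.09: |R|=0.1838
R=−1: 1+9/13x = −1+4/13x ⇒ -5/13x=2 ⇒ x=2/(-5/13)=-5.2000
Confirm numerically:
  x=-4.038: |R|=0.80070 <1
  x=-2.544: |R|=0.42699 <1
  x=-2.510: |R|=0.41623 <1
  x=-2.292: |R|=0.34410 <1
  x=-5.686: |R|=1.06798 >1
  x=-5.551: |R|=1.04985 >1
So |R|<1 on (-5.2000, 0).

(-5.2000,0); λ=-9 ⇒ h* = (26/5)/9 = 0.5778.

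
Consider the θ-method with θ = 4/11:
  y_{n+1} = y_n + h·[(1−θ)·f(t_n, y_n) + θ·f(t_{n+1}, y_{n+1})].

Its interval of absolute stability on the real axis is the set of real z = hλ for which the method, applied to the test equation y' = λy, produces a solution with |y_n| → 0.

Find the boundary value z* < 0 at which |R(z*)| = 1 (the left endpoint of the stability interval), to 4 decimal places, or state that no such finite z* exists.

On y'=λy, z=hλ:
  y_{n+1} = y_n + z·[7/11·y_n + 4/11·y_{n+1}] ⇒ (1 − 4/11z)y_{n+1} = (1 + 7/11z)y_n
  R(z) = (1 + 7/11z)/(1 − 4/11z).

Find x<0 with |R(x)|<1.
x=-0.37: |R|=0.6739
R=−1: 1+7/11x = −1+4/11x ⇒ -3/11x=2 ⇒ x=2/(-3/11)=-7.3333
Confirm numerically:
  x=-6.007: |R|=0.88641 <1
  x=-4.063: |R|=0.63999 <1
  x=-3.894: |R|=0.61175 <1
  x=-3.310: |R|=0.50206 <1
  x=-7.607: |R|=1.01982 >1
  x=-7.598: |R|=1.01918 >1
  x=-7.427: |R|=1.00690 >1
Interval (-7.3333, 0).

z* = -7.3333.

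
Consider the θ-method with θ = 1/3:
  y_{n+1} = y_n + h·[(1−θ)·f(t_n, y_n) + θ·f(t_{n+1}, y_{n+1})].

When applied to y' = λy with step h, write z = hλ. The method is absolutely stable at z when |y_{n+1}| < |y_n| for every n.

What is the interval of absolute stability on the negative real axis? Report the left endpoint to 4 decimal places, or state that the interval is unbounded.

(-6.0000, 0).

Set f=λy, z=hλ:
  y_{n+1} = y_n + z·[2/3·y_n + 1/3·y_{n+1}] ⇒ (1 − 1/3z)y_{n+1} = (1 + 2/3z)y_n
  ⇒ R(z) = (1 + 2/3z)/(1 − 1/3z).

Need |R(x)|<1, x<0.
x=-1.26: |R|=0.1127
R=−1: 1+2/3x = −1+1/3x ⇒ -1/3x=2 ⇒ x=2/(-1/3)=-6.0000
Confirm numerically:
  x=-3.910: |R|=0.69754 <1
  x=-3.433: |R|=0.60096 <1
  x=-3.067: |R|=0.51657 <1
  x=-6.582: |R|=1.06074 >1
  x=-6.130: |R|=1.01424 >1
Interval (-6.0000, 0).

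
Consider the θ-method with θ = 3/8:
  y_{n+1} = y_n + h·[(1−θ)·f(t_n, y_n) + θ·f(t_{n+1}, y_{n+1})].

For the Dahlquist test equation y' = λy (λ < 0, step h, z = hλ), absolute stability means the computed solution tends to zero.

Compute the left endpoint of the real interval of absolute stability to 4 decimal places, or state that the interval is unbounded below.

Test eqn y'=λy, z=hλ:
  y_{n+1} = y_n + z·[5/8·y_n + 3/8·y_{n+1}] ⇒ (1 − 3/8z)y_{n+1} = (1 + 5/8z)y_n
  R(z) = (1 + 5/8z)/(1 − 3/8z).

Boundary: |R(x)|=1, x<0.
x=-0.99: |R|=0.2780
R=−1: 1+5/8x = −1+3/8x ⇒ -1/4x=2 ⇒ x=2/(-1/4)=-8.0000
Confirm numerically:
  x=-7.305: |R|=0.95354 <1
  x=-5.356: |R|=0.78029 <1
  x=-3.704: |R|=0.55044 <1
  x=-3.337: |R|=0.48221 <1
  x=-8.594: |R|=1.03517 >1
  x=-8.405: |R|=1.02439 >1
  x=-8.090: |R|=1.00558 >1
Stable set (-8.0000, 0).

left endpoint -8.0000.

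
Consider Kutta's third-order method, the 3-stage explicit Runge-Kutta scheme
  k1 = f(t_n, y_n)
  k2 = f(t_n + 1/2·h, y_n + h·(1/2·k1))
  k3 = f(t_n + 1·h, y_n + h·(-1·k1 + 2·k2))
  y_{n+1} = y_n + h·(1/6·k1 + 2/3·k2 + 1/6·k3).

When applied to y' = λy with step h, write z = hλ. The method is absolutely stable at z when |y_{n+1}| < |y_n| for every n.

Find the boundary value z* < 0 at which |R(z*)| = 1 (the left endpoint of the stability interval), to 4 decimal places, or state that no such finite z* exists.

z* = -2.5127.

With y'=λy (z=hλ):
  order 3, 3-stage ⇒ R(z)=1+z+z^2/2+z^3/6
  (e.g. R(-1.07)=0.29828, |R|=0.29828)

Need |R(x)|<1, x<0.
x=-1.07: |R|=0.2983
|R(-2.66)|=1.2590 |R(-1.35)|=0.1512 |R(-0.61)|=0.5382
Bisect:
  x_lo=-2.9307 |R|=1.8315  x_hi=-0.3566 |R|=0.6994
  mid=-1.64364 |R|=0.03293 →hi
  mid=-2.28718 |R|=0.66570 →hi
  mid=-2.60895 |R|=1.16533 →lo
  mid=-2.44807 |R|=0.89677 →hi
  mid=-2.52851 |R|=1.02610 →lo
  mid=-2.48829 |R|=0.96024 →hi
  mid=-2.50840 |R|=0.99287 →hi
  mid=-2.51845 |R|=1.00941 →lo
  mid=-2.51342 |R|=1.00112 →lo
  mid=-2.51091 |R|=0.99699 →hi
  ...
  [-2.51280,-2.51264] ⇒ x*=-2.5127
Interval (-2.5127, 0).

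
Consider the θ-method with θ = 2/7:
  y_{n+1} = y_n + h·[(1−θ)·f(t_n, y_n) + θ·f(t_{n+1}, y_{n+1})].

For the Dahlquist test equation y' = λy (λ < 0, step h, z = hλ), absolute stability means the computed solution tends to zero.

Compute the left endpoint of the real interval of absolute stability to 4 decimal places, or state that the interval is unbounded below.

z* = -4.6667.

Set f=λy, z=hλ:
  y_{n+1} = y_n + z·[5/7·y_n + 2/7·y_{n+1}] ⇒ (1 − 2/7z)y_{n+1} = (1 + 5/7z)y_n
  R(z) = (1 + 5/7z)/(1 − 2/7z).

Solve |R(x)|<1 on ℝ⁻.
x=-1.59: |R|=0.0933
R=−1: 1+5/7x = −1+2/7x ⇒ -3/7x=2 ⇒ x=2/(-3/7)=-4.6667
Confirm numerically:
  x=-3.445: |R|=0.73614 <1
  x=-2.954: |R|=0.60195 <1
  x=-2.560: |R|=0.47855 <1
  x=-5.244: |R|=1.09904 >1
  x=-4.886: |R|=1.03923 >1
  x=-4.800: |R|=1.02410 >1
Interval (-4.6667, 0).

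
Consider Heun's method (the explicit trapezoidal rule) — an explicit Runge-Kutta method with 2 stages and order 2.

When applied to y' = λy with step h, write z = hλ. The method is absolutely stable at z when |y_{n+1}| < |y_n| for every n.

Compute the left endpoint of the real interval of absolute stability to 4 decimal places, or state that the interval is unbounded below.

z* = -2.0000.

Set f=λy, z=hλ:
  order 2, 2-stage ⇒ R(z)=1+z+z^2/2
  (e.g. R(-0.49)=0.63005, |R|=0.63005)

Find x<0 with |R(x)|<1.
x=-0.49: |R|=0.6300
|R(-2.28)|=1.3192 |R(-1.74)|=0.7738 |R(-0.51)|=0.6200
Bisect:
  x_lo=-2.8303 |R|=2.1751  x_hi=-0.1122 |R|=0.8941
  mid=-1.47126 |R|=0.61104 →hi
  mid=-2.15080 |R|=1.16217 →lo
  mid=-1.81103 |R|=0.82889 →hi
  mid=-1.98092 |R|=0.98110 →hi
  mid=-2.06586 |R|=1.06803 →lo
  mid=-2.02339 |R|=1.02366 →lo
  mid=-2.00215 |R|=1.00215 →lo
  mid=-1.99153 |R|=0.99157 →hi
  mid=-1.99684 |R|=0.99685 →hi
  ...
  [-2.00016,-1.99999] ⇒ x*=-2.0000
Interval (-2.0000, 0).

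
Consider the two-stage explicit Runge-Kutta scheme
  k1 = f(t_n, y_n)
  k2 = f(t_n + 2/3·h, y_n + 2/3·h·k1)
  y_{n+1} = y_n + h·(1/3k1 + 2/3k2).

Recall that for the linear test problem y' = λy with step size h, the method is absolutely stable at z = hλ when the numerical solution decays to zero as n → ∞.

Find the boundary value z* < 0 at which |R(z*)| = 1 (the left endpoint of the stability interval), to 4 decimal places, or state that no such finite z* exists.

z* = -2.2500.

Test eqn y'=λy, z=hλ:
  k1=λy_n ⇒ h·k1=z·y_n;  k2=λ(1+2/3z)y_n ⇒ h·k2=z(1+2/3z)y_n
  y_{n+1}/y_n = 1 + 1/3z + 2/3z(1+2/3z) = 1 + z + 4/9z²
  so R(z) = 1 + z + 4/9z².

Need |R(x)|<1, x<0.
x=-1.64: |R|=0.5554
R=1: x+4/9x²=0 ⇒ x=−9/4=-2.2500; min R=1−1/(4·4/9)=0.4375>−1
Confirm numerically:
  x=-2.197: |R|=0.94825 <1
  x=-1.794: |R|=0.63642 <1
  x=-1.348: |R|=0.45960 <1
  x=-1.184: |R|=0.43905 <1
  x=-2.734: |R|=1.58811 >1
  x=-2.572: |R|=1.36808 >1
So |R|<1 on (-2.2500, 0).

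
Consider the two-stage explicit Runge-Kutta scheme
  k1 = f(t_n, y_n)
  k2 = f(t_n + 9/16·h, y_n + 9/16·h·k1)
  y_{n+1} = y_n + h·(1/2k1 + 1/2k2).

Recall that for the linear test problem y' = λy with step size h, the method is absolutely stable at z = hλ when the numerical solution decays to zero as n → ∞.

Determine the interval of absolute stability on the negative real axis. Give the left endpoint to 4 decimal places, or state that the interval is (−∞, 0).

(-3.5556, 0).

Test eqn y'=λy, z=hλ:
  k1=λy_n ⇒ h·k1=z·y_n;  k2=λ(1+9/16z)y_n ⇒ h·k2=z(1+9/16z)y_n
  y_{n+1}/y_n = 1 + 1/2z + 1/2z(1+9/16z) = 1 + z + 9/32z²
  so R(z) = 1 + z + 9/32z².

Boundary: |R(x)|=1, x<0.
x=-1.56: |R|=0.1244
R=1: x+9/32x²=0 ⇒ x=−32/9=-3.5556; min R=1−1/(4·9/32)=0.1111>−1
Confirm numerically:
  x=-2.522: |R|=0.26689 <1
  x=-2.082: |R|=0.13714 <1
  x=-1.521: |R|=0.12966 <1
  x=-3.840: |R|=1.30720 >1
  x=-3.620: |R|=1.06561 >1
Interval (-3.5556, 0).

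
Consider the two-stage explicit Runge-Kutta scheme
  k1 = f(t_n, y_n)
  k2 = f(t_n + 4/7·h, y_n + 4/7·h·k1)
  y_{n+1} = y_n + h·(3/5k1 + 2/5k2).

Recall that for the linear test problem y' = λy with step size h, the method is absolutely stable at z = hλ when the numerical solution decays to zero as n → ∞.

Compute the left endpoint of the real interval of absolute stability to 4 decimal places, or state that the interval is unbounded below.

With y'=λy (z=hλ):
  k1=λy_n ⇒ h·k1=z·y_n;  k2=λ(1+4/7z)y_n ⇒ h·k2=z(1+4/7z)y_n
  y_{n+1}/y_n = 1 + 3/5z + 2/5z(1+4/7z) = 1 + z + 8/35z²
  Hence R(z) = 1 + z + 8/35z².

Need |R(x)|<1, x<0.
x=-0.35: |R|=0.6780
R=1: x+8/35x²=0 ⇒ x=−35/8=-4.3750; min R=1−1/(4·8/35)=-0.0938>−1
Confirm numerically:
  x=-4.129: |R|=0.76783 <1
  x=-3.967: |R|=0.63005 <1
  x=-2.330: |R|=0.08911 <1
  x=-4.871: |R|=1.55223 >1
  x=-4.492: |R|=1.12013 >1
So |R|<1 on (-4.3750, 0).

left endpoint -4.3750.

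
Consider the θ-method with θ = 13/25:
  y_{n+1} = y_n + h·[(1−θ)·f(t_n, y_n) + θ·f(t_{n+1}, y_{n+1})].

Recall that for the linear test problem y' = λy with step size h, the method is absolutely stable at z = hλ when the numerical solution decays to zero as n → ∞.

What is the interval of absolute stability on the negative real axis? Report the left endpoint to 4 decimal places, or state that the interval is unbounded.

unbounded; (−∞, 0).

With y'=λy (z=hλ):
  y_{n+1} = y_n + z·[12/25·y_n + 13/25·y_{n+1}] ⇒ (1 − 13/25z)y_{n+1} = (1 + 12/25z)y_n
  ⇒ R(z) = (1 + 12/25z)/(1 − 13/25z).

Need |R(x)|<1, x<0.
x=-1.34: |R|=0.2103
x=-2: |R|=0.0196
x=-10: |R|=0.6129
x=-100: |R|=0.8868
θ=13/25≥1/2 ⇒ |1+12/25x|<|1−13/25x| ∀x<0 ⇒ unbounded interval.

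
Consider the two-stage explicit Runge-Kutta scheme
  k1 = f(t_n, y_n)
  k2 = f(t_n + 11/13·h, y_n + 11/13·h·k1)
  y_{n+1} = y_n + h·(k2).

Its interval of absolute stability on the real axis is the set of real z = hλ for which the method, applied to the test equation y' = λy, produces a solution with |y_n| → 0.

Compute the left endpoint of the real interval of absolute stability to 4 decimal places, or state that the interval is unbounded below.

Set f=λy, z=hλ:
  k1=λy_n ⇒ h·k1=z·y_n;  k2=λ(1+11/13z)y_n ⇒ h·k2=z(1+11/13z)y_n
  y_{n+1}/y_n = 1 + z(1+11/13z) = 1 + z + 11/13z²
  R(z) = 1 + z + 11/13z².

Solve |R(x)|<1 on ℝ⁻.
x=-1.51: |R|=1.4193
R=1: x+11/13x²=0 ⇒ x=−13/11=-1.1818; min R=1−1/(4·11/13)=0.7045>−1
Confirm numerically:
  x=-0.802: |R|=0.74225 <1
  x=-0.663: |R|=0.70894 <1
  x=-0.528: |R|=0.70789 <1
  x=-0.480: |R|=0.71495 <1
  x=-1.379: |R|=1.23008 >1
  x=-1.329: |R|=1.16551 >1
  x=-1.325: |R|=1.16053 >1
So |R|<1 on (-1.1818, 0).

left endpoint -1.1818.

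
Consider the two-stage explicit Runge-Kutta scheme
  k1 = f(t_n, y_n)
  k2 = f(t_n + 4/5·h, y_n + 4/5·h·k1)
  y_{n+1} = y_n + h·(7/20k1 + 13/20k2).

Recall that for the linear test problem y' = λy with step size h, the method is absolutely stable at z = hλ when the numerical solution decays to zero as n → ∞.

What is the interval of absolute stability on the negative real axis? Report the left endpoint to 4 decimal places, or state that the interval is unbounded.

Set f=λy, z=hλ:
  k1=λy_n ⇒ h·k1=z·y_n;  k2=λ(1+4/5z)y_n ⇒ h·k2=z(1+4/5z)y_n
  y_{n+1}/y_n = 1 + 7/20z + 13/20z(1+4/5z) = 1 + z + 13/25z²
  R(z) = 1 + z + 13/25z².

Boundary: |R(x)|=1, x<0.
x=-1.14: |R|=0.5358
R=1: x+13/25x²=0 ⇒ x=−25/13=-1.9231; min R=1−1/(4·13/25)=0.5192>−1
Confirm numerically:
  x=-1.717: |R|=0.81601 <1
  x=-1.463: |R|=0.64999 <1
  x=-1.223: |R|=0.55478 <1
  x=-2.250: |R|=1.38250 >1
  x=-2.151: |R|=1.25494 >1
  x=-2.130: |R|=1.22919 >1
Stable set (-1.9231, 0).

z∈(-1.9231,0).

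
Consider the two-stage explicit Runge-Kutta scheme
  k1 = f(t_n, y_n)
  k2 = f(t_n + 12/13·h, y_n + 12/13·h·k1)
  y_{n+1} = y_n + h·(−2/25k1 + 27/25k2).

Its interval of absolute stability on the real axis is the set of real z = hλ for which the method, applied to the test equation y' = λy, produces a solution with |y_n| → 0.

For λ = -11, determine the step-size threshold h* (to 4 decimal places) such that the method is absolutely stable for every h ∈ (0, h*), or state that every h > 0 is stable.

With y'=λy (z=hλ):
  k1=λy_n ⇒ h·k1=z·y_n;  k2=λ(1+12/13z)y_n ⇒ h·k2=z(1+12/13z)y_n
  y_{n+1}/y_n = 1 − 2/25z + 27/25z(1+12/13z) = 1 + z + 324/325z²
  R(z) = 1 + z + 324/325z².

Need |R(x)|<1, x<0.
x=-1.79: |R|=2.4042
R=1: x+324/325x²=0 ⇒ x=−325/324=-1.0031; min R=1−1/(4·324/325)=0.7492>−1
Confirm numerically:
  x=-0.822: |R|=0.85160 <1
  x=-0.613: |R|=0.76161 <1
  x=-0.443: |R|=0.75265 <1
  x=-1.554: |R|=1.85349 >1
  x=-1.534: |R|=1.81192 >1
  x=-1.205: |R|=1.24256 >1
So |R|<1 on (-1.0031, 0).

(-1.0031,0); λ=-11 ⇒ h* = (325/324)/11 = 0.0912.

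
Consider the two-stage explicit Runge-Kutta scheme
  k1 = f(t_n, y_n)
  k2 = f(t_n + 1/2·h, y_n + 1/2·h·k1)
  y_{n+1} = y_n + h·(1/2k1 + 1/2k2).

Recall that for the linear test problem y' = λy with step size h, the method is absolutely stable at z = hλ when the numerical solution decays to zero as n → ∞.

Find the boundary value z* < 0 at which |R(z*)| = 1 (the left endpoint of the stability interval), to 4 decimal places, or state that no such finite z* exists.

Set f=λy, z=hλ:
  k1=λy_n ⇒ h·k1=z·y_n;  k2=λ(1+1/2z)y_n ⇒ h·k2=z(1+1/2z)y_n
  y_{n+1}/y_n = 1 + 1/2z + 1/2z(1+1/2z) = 1 + z + 1/4z²
  Hence R(z) = 1 + z + 1/4z².

Solve |R(x)|<1 on ℝ⁻.
x=-1.18: |R|=0.1681
R=1: x+1/4x²=0 ⇒ x=−4=-4.0000; min R=1−1/(4·1/4)=0.0000>−1
Confirm numerically:
  x=-3.145: |R|=0.32776 <1
  x=-2.369: |R|=0.03404 <1
  x=-2.174: |R|=0.00757 <1
  x=-1.707: |R|=0.02146 <1
  x=-4.398: |R|=1.43760 >1
  x=-4.089: |R|=1.09098 >1
So |R|<1 on (-4.0000, 0).

z* = -4.0000.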